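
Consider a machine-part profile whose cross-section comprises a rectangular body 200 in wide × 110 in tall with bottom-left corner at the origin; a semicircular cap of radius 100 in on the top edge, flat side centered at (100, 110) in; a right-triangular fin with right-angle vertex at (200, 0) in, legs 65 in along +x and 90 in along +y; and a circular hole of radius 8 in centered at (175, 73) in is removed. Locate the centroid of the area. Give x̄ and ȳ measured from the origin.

x̄ = 108.43 in, ȳ = 90.96 in

Part | A | x̄ᵢ | ȳᵢ | A·x̄ᵢ | A·ȳᵢ
rectangular body | 22000.00 | 100.00 | 55.00 | 2200000.00 | 1210000.00
semicircular top | 15707.96 | 100.00 | 152.44 | 1570796.33 | 2394542.63
triangular fin | 2925.00 | 221.67 | 30.00 | 648375.00 | 87750.00
hole | -201.06 | 175.00 | 73.00 | -35185.84 | -14677.52
Σ | 40431.90 |  |  | 4383985.49 | 3677615.11
x̄ = 4383985.49 / 40431.90 = 108.43 in
ȳ = 3677615.11 / 40431.90 = 90.96 in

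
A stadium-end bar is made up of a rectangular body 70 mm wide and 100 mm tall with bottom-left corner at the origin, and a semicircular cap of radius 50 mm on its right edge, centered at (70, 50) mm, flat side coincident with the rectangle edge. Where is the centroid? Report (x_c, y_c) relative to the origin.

x_c = 55.20 mm, y_c = 50.00 mm

Part | A | x̄ᵢ | ȳᵢ | A·x̄ᵢ | A·ȳᵢ
rectangular body | 7000.00 | 35.00 | 50.00 | 245000.00 | 350000.00
semicircular end | 3926.99 | 91.22 | 50.00 | 358222.69 | 196349.54
Σ | 10926.99 |  |  | 603222.69 | 546349.54
x_c = 603222.69 / 10926.99 = 55.20 mm
y_c = 546349.54 / 10926.99 = 50.00 mm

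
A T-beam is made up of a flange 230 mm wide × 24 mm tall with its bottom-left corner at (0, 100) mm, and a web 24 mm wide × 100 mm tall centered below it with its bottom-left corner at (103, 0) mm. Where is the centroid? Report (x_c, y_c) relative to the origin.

x_c = 115.00 mm, y_c = 93.21 mm

Part | A | x̄ᵢ | ȳᵢ | A·x̄ᵢ | A·ȳᵢ
web | 2400.00 | 115.00 | 50.00 | 276000.00 | 120000.00
flange | 5520.00 | 115.00 | 112.00 | 634800.00 | 618240.00
Σ | 7920.00 |  |  | 910800.00 | 738240.00
x_c = 910800.00 / 7920.00 = 115.00 mm
y_c = 738240.00 / 7920.00 = 93.21 mm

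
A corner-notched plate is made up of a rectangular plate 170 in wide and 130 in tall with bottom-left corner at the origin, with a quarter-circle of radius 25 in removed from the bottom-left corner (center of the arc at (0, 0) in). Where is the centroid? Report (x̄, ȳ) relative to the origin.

x̄ = 86.69 in, ȳ = 66.24 in

plate: A = 170 × 130 = 22100.00, centroid at (85.00, 65.00).
removed quarter-circle: A = −¼π·25² = -490.87, centroid at (10.61, 10.61).
ΣA = 21609.13 in²
ΣAx̄ = (22100.00)(85.00) + (-490.87)(10.61) = 1873291.67 in³
ΣAȳ = (22100.00)(65.00) + (-490.87)(10.61) = 1431291.67 in³
x̄ = 1873291.67 / 21609.13 = 86.69 in
ȳ = 1431291.67 / 21609.13 = 66.24 in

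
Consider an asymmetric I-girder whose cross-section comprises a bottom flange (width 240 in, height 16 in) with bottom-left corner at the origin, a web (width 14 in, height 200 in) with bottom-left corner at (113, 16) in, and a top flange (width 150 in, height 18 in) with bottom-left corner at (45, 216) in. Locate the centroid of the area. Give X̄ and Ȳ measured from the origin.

X̄ = 120.00 in, Ȳ = 103.11 in

bottom flange: A = 240 × 16 = 3840.00, centroid at (120.00, 8.00).
web: A = 14 × 200 = 2800.00, centroid at (120.00, 116.00).
top flange: A = 150 × 18 = 2700.00, centroid at (120.00, 225.00).
ΣA = 9340.00 in²
ΣAX̄ = (3840.00)(120.00) + (2800.00)(120.00) + (2700.00)(120.00) = 1120800.00 in³
ΣAȲ = (3840.00)(8.00) + (2800.00)(116.00) + (2700.00)(225.00) = 963020.00 in³
X̄ = 1120800.00 / 9340.00 = 120.00 in
Ȳ = 963020.00 / 9340.00 = 103.11 in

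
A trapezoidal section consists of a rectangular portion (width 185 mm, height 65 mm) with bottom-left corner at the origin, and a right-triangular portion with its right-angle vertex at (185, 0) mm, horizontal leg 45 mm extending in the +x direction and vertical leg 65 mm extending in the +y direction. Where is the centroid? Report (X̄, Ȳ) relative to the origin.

X̄ = 104.16 mm, Ȳ = 31.33 mm

Part | A | x̄ᵢ | ȳᵢ | A·x̄ᵢ | A·ȳᵢ
rectangular portion | 12025.00 | 92.50 | 32.50 | 1112312.50 | 390812.50
triangular portion | 1462.50 | 200.00 | 21.67 | 292500.00 | 31687.50
Σ | 13487.50 |  |  | 1404812.50 | 422500.00
X̄ = 1404812.50 / 13487.50 = 104.16 mm
Ȳ = 422500.00 / 13487.50 = 31.33 mm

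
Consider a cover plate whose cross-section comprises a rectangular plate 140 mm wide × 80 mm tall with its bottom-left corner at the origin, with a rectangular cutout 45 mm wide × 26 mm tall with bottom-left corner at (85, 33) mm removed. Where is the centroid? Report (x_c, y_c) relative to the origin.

plate: A = 140 × 80 = 11200.00, centroid at (70.00, 40.00).
hole: A = −(45 × 26) = -1170.00, centroid at (107.50, 46.00).
ΣA = 10030.00 mm²
ΣAx_c = (11200.00)(70.00) + (-1170.00)(107.50) = 658225.00 mm³
ΣAy_c = (11200.00)(40.00) + (-1170.00)(46.00) = 394180.00 mm³
x_c = 658225.00 / 10030.00 = 65.63 mm
y_c = 394180.00 / 10030.00 = 39.30 mm

x_c = 65.63 mm, y_c = 39.30 mm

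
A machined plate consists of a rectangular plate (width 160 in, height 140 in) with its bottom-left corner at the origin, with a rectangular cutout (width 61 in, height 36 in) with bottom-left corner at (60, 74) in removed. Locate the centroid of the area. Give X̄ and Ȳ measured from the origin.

X̄ = 78.86 in, Ȳ = 67.61 in

Part | A | x̄ᵢ | ȳᵢ | A·x̄ᵢ | A·ȳᵢ
plate | 22400.00 | 80.00 | 70.00 | 1792000.00 | 1568000.00
hole | -2196.00 | 90.50 | 92.00 | -198738.00 | -202032.00
Σ | 20204.00 |  |  | 1593262.00 | 1365968.00
X̄ = 1593262.00 / 20204.00 = 78.86 in
Ȳ = 1365968.00 / 20204.00 = 67.61 in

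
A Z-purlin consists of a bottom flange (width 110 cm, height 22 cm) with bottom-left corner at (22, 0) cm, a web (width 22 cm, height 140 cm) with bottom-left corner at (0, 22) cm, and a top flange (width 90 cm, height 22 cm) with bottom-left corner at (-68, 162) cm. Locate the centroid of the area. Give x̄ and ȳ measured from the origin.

x̄ = 23.35 cm, ȳ = 87.24 cm

Part | A | x̄ᵢ | ȳᵢ | A·x̄ᵢ | A·ȳᵢ
bottom flange | 2420.00 | 77.00 | 11.00 | 186340.00 | 26620.00
web | 3080.00 | 11.00 | 92.00 | 33880.00 | 283360.00
top flange | 1980.00 | -23.00 | 173.00 | -45540.00 | 342540.00
Σ | 7480.00 |  |  | 174680.00 | 652520.00
x̄ = 174680.00 / 7480.00 = 23.35 cm
ȳ = 652520.00 / 7480.00 = 87.24 cm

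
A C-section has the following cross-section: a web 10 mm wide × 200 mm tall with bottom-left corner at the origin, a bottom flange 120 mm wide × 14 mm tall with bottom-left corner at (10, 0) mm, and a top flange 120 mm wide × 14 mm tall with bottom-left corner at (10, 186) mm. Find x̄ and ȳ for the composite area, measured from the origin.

x̄ = 45.75 mm, ȳ = 100.00 mm

web: A = 10 × 200 = 2000.00, centroid at (5.00, 100.00).
bottom flange: A = 120 × 14 = 1680.00, centroid at (70.00, 7.00).
top flange: A = 120 × 14 = 1680.00, centroid at (70.00, 193.00).
ΣA = 5360.00 mm²
ΣAx̄ = (2000.00)(5.00) + (1680.00)(70.00) + (1680.00)(70.00) = 245200.00 mm³
ΣAȳ = (2000.00)(100.00) + (1680.00)(7.00) + (1680.00)(193.00) = 536000.00 mm³
x̄ = 245200.00 / 5360.00 = 45.75 mm
ȳ = 536000.00 / 5360.00 = 100.00 mm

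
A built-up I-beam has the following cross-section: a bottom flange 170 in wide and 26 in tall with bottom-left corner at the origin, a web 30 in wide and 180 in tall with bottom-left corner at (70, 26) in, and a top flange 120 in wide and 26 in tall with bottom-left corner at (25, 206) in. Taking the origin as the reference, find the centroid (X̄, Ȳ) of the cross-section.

bottom flange: A = 170 × 26 = 4420.00, centroid at (85.00, 13.00).
web: A = 30 × 180 = 5400.00, centroid at (85.00, 116.00).
top flange: A = 120 × 26 = 3120.00, centroid at (85.00, 219.00).
ΣA = 12940.00 in², ΣAX̄ = 1099900.00 in³, ΣAȲ = 1367140.00 in³.
X̄ = 1099900.00/12940.00 = 85.00 in; Ȳ = 1367140.00/12940.00 = 105.65 in.

X̄ = 85.00 in, Ȳ = 105.65 in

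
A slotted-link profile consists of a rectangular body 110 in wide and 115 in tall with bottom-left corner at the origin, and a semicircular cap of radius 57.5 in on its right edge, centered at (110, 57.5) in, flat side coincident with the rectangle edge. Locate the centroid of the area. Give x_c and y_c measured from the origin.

x_c = 78.11 in, y_c = 57.50 in

rectangular body: A = 110 × 115 = 12650.00, centroid at (55.00, 57.50).
semicircular end: A = ½π·57.5² = 5193.45, centroid at (134.40, 57.50).
ΣA = 17843.45 in²
ΣAx_c = (12650.00)(55.00) + (5193.45)(134.40) = 1393768.57 in³
ΣAy_c = (12650.00)(57.50) + (5193.45)(57.50) = 1025998.11 in³
x_c = 1393768.57 / 17843.45 = 78.11 in
y_c = 1025998.11 / 17843.45 = 57.50 in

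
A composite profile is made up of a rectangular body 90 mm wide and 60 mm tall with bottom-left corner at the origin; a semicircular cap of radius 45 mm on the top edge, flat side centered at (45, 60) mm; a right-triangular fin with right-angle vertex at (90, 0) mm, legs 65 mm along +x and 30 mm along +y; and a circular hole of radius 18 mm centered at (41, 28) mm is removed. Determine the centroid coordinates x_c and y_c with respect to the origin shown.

rectangular body: A = 90 × 60 = 5400.00, centroid at (45.00, 30.00).
semicircular top: A = ½π·45² = 3180.86, centroid at (45.00, 79.10).
triangular fin: A = ½·65·30 = 975.00, centroid at (111.67, 10.00).
hole: A = −π·18² = -1017.88, centroid at (41.00, 28.00).
ΣA = 8537.99 mm²
ΣAx_c = (5400.00)(45.00) + (3180.86)(45.00) + (975.00)(111.67) + (-1017.88)(41.00) = 453280.90 mm³
ΣAy_c = (5400.00)(30.00) + (3180.86)(79.10) + (975.00)(10.00) + (-1017.88)(28.00) = 394851.23 mm³
x_c = 453280.90 / 8537.99 = 53.09 mm
y_c = 394851.23 / 8537.99 = 46.25 mm

x_c = 53.09 mm, y_c = 46.25 mm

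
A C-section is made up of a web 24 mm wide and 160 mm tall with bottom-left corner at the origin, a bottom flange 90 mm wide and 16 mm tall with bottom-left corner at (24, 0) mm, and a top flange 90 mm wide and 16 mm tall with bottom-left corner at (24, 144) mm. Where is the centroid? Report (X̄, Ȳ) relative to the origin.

X̄ = 36.43 mm, Ȳ = 80.00 mm

web: A = 24 × 160 = 3840.00, centroid at (12.00, 80.00).
bottom flange: A = 90 × 16 = 1440.00, centroid at (69.00, 8.00).
top flange: A = 90 × 16 = 1440.00, centroid at (69.00, 152.00).
ΣA = 6720.00 mm², ΣAX̄ = 244800.00 mm³, ΣAȲ = 537600.00 mm³.
X̄ = 244800.00/6720.00 = 36.43 mm; Ȳ = 537600.00/6720.00 = 80.00 mm.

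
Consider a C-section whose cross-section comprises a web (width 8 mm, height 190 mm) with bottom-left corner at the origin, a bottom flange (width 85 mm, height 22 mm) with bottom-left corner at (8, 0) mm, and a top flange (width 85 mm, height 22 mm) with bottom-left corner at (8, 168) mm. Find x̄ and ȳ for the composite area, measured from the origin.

web: A = 8 × 190 = 1520.00, centroid at (4.00, 95.00).
bottom flange: A = 85 × 22 = 1870.00, centroid at (50.50, 11.00).
top flange: A = 85 × 22 = 1870.00, centroid at (50.50, 179.00).
ΣA = 5260.00 mm²
ΣAx̄ = (1520.00)(4.00) + (1870.00)(50.50) + (1870.00)(50.50) = 194950.00 mm³
ΣAȳ = (1520.00)(95.00) + (1870.00)(11.00) + (1870.00)(179.00) = 499700.00 mm³
x̄ = 194950.00 / 5260.00 = 37.06 mm
ȳ = 499700.00 / 5260.00 = 95.00 mm

x̄ = 37.06 mm, ȳ = 95.00 mm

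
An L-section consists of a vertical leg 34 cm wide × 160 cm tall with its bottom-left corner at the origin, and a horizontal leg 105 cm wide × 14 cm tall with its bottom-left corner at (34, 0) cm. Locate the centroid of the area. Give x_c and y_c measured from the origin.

x_c = 31.79 cm, y_c = 64.47 cm

vertical leg: A = 34 × 160 = 5440.00, centroid at (17.00, 80.00).
horizontal leg: A = 105 × 14 = 1470.00, centroid at (86.50, 7.00).
ΣA = 6910.00 cm²
ΣAx_c = (5440.00)(17.00) + (1470.00)(86.50) = 219635.00 cm³
ΣAy_c = (5440.00)(80.00) + (1470.00)(7.00) = 445490.00 cm³
x_c = 219635.00 / 6910.00 = 31.79 cm
y_c = 445490.00 / 6910.00 = 64.47 cm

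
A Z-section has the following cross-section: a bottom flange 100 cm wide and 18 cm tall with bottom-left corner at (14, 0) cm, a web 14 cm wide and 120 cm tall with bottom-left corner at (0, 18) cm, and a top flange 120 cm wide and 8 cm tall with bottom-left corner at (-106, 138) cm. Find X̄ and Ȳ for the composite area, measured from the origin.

X̄ = 18.65 cm, Ȳ = 63.86 cm

Part | A | x̄ᵢ | ȳᵢ | A·x̄ᵢ | A·ȳᵢ
bottom flange | 1800.00 | 64.00 | 9.00 | 115200.00 | 16200.00
web | 1680.00 | 7.00 | 78.00 | 11760.00 | 131040.00
top flange | 960.00 | -46.00 | 142.00 | -44160.00 | 136320.00
Σ | 4440.00 |  |  | 82800.00 | 283560.00
X̄ = 82800.00 / 4440.00 = 18.65 cm
Ȳ = 283560.00 / 4440.00 = 63.86 cm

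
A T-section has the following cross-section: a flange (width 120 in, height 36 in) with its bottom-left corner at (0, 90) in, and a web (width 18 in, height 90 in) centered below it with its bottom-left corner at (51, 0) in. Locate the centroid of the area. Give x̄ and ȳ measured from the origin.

x̄ = 60.00 in, ȳ = 90.82 in

web: A = 18 × 90 = 1620.00, centroid at (60.00, 45.00).
flange: A = 120 × 36 = 4320.00, centroid at (60.00, 108.00).
ΣA = 5940.00 in²
ΣAx̄ = (1620.00)(60.00) + (4320.00)(60.00) = 356400.00 in³
ΣAȳ = (1620.00)(45.00) + (4320.00)(108.00) = 539460.00 in³
x̄ = 356400.00 / 5940.00 = 60.00 in
ȳ = 539460.00 / 5940.00 = 90.82 in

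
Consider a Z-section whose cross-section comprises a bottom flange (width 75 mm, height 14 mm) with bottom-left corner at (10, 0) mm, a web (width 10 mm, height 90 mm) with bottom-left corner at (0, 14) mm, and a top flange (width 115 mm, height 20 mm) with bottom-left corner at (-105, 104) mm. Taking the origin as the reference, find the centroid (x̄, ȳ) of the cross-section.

x̄ = -12.91 mm, ȳ = 75.92 mm

bottom flange: A = 75 × 14 = 1050.00, centroid at (47.50, 7.00).
web: A = 10 × 90 = 900.00, centroid at (5.00, 59.00).
top flange: A = 115 × 20 = 2300.00, centroid at (-47.50, 114.00).
ΣA = 4250.00 mm², ΣAx̄ = -54875.00 mm³, ΣAȳ = 322650.00 mm³.
x̄ = -54875.00/4250.00 = -12.91 mm; ȳ = 322650.00/4250.00 = 75.92 mm.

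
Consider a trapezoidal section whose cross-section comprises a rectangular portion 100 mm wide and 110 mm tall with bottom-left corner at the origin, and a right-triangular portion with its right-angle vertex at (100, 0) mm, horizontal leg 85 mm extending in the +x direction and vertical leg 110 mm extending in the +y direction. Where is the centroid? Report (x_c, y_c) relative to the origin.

x_c = 73.36 mm, y_c = 49.53 mm

rectangular portion: A = 100 × 110 = 11000.00, centroid at (50.00, 55.00).
triangular portion: A = ½·85·110 = 4675.00, centroid at (128.33, 36.67).
ΣA = 15675.00 mm²
ΣAx_c = (11000.00)(50.00) + (4675.00)(128.33) = 1149958.33 mm³
ΣAy_c = (11000.00)(55.00) + (4675.00)(36.67) = 776416.67 mm³
x_c = 1149958.33 / 15675.00 = 73.36 mm
y_c = 776416.67 / 15675.00 = 49.53 mm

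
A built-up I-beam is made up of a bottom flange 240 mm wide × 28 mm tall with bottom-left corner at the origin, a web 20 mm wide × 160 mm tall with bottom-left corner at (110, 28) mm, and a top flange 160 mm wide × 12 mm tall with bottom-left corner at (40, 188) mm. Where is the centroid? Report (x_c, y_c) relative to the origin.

Part | A | x̄ᵢ | ȳᵢ | A·x̄ᵢ | A·ȳᵢ
bottom flange | 6720.00 | 120.00 | 14.00 | 806400.00 | 94080.00
web | 3200.00 | 120.00 | 108.00 | 384000.00 | 345600.00
top flange | 1920.00 | 120.00 | 194.00 | 230400.00 | 372480.00
Σ | 11840.00 |  |  | 1420800.00 | 812160.00
x_c = 1420800.00 / 11840.00 = 120.00 mm
y_c = 812160.00 / 11840.00 = 68.59 mm

x_c = 120.00 mm, y_c = 68.59 mm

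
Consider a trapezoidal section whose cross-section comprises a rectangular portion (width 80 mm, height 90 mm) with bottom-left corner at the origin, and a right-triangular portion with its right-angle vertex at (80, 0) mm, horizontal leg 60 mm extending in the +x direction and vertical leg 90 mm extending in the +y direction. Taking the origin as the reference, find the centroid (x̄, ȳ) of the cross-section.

x̄ = 56.36 mm, ȳ = 40.91 mm

Part | A | x̄ᵢ | ȳᵢ | A·x̄ᵢ | A·ȳᵢ
rectangular portion | 7200.00 | 40.00 | 45.00 | 288000.00 | 324000.00
triangular portion | 2700.00 | 100.00 | 30.00 | 270000.00 | 81000.00
Σ | 9900.00 |  |  | 558000.00 | 405000.00
x̄ = 558000.00 / 9900.00 = 56.36 mm
ȳ = 405000.00 / 9900.00 = 40.91 mm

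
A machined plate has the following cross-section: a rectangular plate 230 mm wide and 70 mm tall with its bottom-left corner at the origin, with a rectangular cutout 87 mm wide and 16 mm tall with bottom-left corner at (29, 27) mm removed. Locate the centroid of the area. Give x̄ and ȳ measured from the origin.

x̄ = 119.02 mm, ȳ = 35.00 mm

Part | A | x̄ᵢ | ȳᵢ | A·x̄ᵢ | A·ȳᵢ
plate | 16100.00 | 115.00 | 35.00 | 1851500.00 | 563500.00
hole | -1392.00 | 72.50 | 35.00 | -100920.00 | -48720.00
Σ | 14708.00 |  |  | 1750580.00 | 514780.00
x̄ = 1750580.00 / 14708.00 = 119.02 mm
ȳ = 514780.00 / 14708.00 = 35.00 mm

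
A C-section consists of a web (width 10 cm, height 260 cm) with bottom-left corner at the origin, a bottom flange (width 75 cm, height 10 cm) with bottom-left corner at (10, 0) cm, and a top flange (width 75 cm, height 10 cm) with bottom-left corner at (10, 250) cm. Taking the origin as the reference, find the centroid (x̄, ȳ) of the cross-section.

web: A = 10 × 260 = 2600.00, centroid at (5.00, 130.00).
bottom flange: A = 75 × 10 = 750.00, centroid at (47.50, 5.00).
top flange: A = 75 × 10 = 750.00, centroid at (47.50, 255.00).
ΣA = 4100.00 cm², ΣAx̄ = 84250.00 cm³, ΣAȳ = 533000.00 cm³.
x̄ = 84250.00/4100.00 = 20.55 cm; ȳ = 533000.00/4100.00 = 130.00 cm.

x̄ = 20.55 cm, ȳ = 130.00 cm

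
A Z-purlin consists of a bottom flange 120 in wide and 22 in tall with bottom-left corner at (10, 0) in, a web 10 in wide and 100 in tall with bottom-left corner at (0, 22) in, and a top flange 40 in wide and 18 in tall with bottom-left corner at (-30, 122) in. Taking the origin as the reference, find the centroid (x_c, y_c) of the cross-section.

bottom flange: A = 120 × 22 = 2640.00, centroid at (70.00, 11.00).
web: A = 10 × 100 = 1000.00, centroid at (5.00, 72.00).
top flange: A = 40 × 18 = 720.00, centroid at (-10.00, 131.00).
ΣA = 4360.00 in²
ΣAx_c = (2640.00)(70.00) + (1000.00)(5.00) + (720.00)(-10.00) = 182600.00 in³
ΣAy_c = (2640.00)(11.00) + (1000.00)(72.00) + (720.00)(131.00) = 195360.00 in³
x_c = 182600.00 / 4360.00 = 41.88 in
y_c = 195360.00 / 4360.00 = 44.81 in

x_c = 41.88 in, y_c = 44.81 in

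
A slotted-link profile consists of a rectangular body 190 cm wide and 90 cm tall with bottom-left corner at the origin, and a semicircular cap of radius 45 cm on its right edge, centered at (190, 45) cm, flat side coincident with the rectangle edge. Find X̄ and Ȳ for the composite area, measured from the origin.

X̄ = 112.90 cm, Ȳ = 45.00 cm

Part | A | x̄ᵢ | ȳᵢ | A·x̄ᵢ | A·ȳᵢ
rectangular body | 17100.00 | 95.00 | 45.00 | 1624500.00 | 769500.00
semicircular end | 3180.86 | 209.10 | 45.00 | 665113.89 | 143138.82
Σ | 20280.86 |  |  | 2289613.89 | 912638.82
X̄ = 2289613.89 / 20280.86 = 112.90 cm
Ȳ = 912638.82 / 20280.86 = 45.00 cm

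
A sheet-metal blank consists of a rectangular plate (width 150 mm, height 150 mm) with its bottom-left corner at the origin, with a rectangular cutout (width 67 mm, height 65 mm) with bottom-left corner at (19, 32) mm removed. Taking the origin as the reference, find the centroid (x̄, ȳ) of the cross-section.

plate: A = 150 × 150 = 22500.00, centroid at (75.00, 75.00).
hole: A = −(67 × 65) = -4355.00, centroid at (52.50, 64.50).
ΣA = 18145.00 mm²
ΣAx̄ = (22500.00)(75.00) + (-4355.00)(52.50) = 1458862.50 mm³
ΣAȳ = (22500.00)(75.00) + (-4355.00)(64.50) = 1406602.50 mm³
x̄ = 1458862.50 / 18145.00 = 80.40 mm
ȳ = 1406602.50 / 18145.00 = 77.52 mm

x̄ = 80.40 mm, ȳ = 77.52 mm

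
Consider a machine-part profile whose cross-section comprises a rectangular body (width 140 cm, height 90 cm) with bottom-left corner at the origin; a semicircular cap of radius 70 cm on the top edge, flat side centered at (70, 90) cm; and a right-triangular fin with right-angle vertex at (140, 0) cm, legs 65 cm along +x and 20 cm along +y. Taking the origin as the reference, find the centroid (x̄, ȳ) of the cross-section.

Part | A | x̄ᵢ | ȳᵢ | A·x̄ᵢ | A·ȳᵢ
rectangular body | 12600.00 | 70.00 | 45.00 | 882000.00 | 567000.00
semicircular top | 7696.90 | 70.00 | 119.71 | 538783.14 | 921387.85
triangular fin | 650.00 | 161.67 | 6.67 | 105083.33 | 4333.33
Σ | 20946.90 |  |  | 1525866.47 | 1492721.18
x̄ = 1525866.47 / 20946.90 = 72.84 cm
ȳ = 1492721.18 / 20946.90 = 71.26 cm

x̄ = 72.84 cm, ȳ = 71.26 cm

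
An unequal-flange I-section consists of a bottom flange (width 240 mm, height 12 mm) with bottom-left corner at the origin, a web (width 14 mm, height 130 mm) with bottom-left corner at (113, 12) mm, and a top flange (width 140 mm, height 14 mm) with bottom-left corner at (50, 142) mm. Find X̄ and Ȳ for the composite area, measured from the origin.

bottom flange: A = 240 × 12 = 2880.00, centroid at (120.00, 6.00).
web: A = 14 × 130 = 1820.00, centroid at (120.00, 77.00).
top flange: A = 140 × 14 = 1960.00, centroid at (120.00, 149.00).
ΣA = 6660.00 mm², ΣAX̄ = 799200.00 mm³, ΣAȲ = 449460.00 mm³.
X̄ = 799200.00/6660.00 = 120.00 mm; Ȳ = 449460.00/6660.00 = 67.49 mm.

X̄ = 120.00 mm, Ȳ = 67.49 mm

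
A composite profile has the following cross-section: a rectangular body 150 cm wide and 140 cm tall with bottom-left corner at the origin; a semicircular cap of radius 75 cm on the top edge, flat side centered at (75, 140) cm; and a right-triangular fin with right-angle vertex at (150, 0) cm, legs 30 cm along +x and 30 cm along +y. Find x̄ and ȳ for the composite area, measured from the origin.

x̄ = 76.26 cm, ȳ = 98.82 cm

Part | A | x̄ᵢ | ȳᵢ | A·x̄ᵢ | A·ȳᵢ
rectangular body | 21000.00 | 75.00 | 70.00 | 1575000.00 | 1470000.00
semicircular top | 8835.73 | 75.00 | 171.83 | 662679.70 | 1518252.11
triangular fin | 450.00 | 160.00 | 10.00 | 72000.00 | 4500.00
Σ | 30285.73 |  |  | 2309679.70 | 2992752.11
x̄ = 2309679.70 / 30285.73 = 76.26 cm
ȳ = 2992752.11 / 30285.73 = 98.82 cm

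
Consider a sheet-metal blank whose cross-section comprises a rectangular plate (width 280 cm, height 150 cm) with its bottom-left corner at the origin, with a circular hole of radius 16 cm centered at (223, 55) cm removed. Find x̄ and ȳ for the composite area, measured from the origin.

x̄ = 138.38 cm, ȳ = 75.39 cm

plate: A = 280 × 150 = 42000.00, centroid at (140.00, 75.00).
hole: A = −π·16² = -804.25, centroid at (223.00, 55.00).
ΣA = 41195.75 cm²
ΣAx̄ = (42000.00)(140.00) + (-804.25)(223.00) = 5700652.76 cm³
ΣAȳ = (42000.00)(75.00) + (-804.25)(55.00) = 3105766.38 cm³
x̄ = 5700652.76 / 41195.75 = 138.38 cm
ȳ = 3105766.38 / 41195.75 = 75.39 cm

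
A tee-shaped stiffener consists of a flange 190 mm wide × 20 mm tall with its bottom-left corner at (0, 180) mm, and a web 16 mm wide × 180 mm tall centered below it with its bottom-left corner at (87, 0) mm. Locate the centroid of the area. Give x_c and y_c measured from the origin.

web: A = 16 × 180 = 2880.00, centroid at (95.00, 90.00).
flange: A = 190 × 20 = 3800.00, centroid at (95.00, 190.00).
ΣA = 6680.00 mm²
ΣAx_c = (2880.00)(95.00) + (3800.00)(95.00) = 634600.00 mm³
ΣAy_c = (2880.00)(90.00) + (3800.00)(190.00) = 981200.00 mm³
x_c = 634600.00 / 6680.00 = 95.00 mm
y_c = 981200.00 / 6680.00 = 146.89 mm

x_c = 95.00 mm, y_c = 146.89 mm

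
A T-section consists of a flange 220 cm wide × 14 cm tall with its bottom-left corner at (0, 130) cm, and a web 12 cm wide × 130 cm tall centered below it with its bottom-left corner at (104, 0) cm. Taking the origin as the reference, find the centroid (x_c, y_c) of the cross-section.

x_c = 110.00 cm, y_c = 112.79 cm

web: A = 12 × 130 = 1560.00, centroid at (110.00, 65.00).
flange: A = 220 × 14 = 3080.00, centroid at (110.00, 137.00).
ΣA = 4640.00 cm²
ΣAx_c = (1560.00)(110.00) + (3080.00)(110.00) = 510400.00 cm³
ΣAy_c = (1560.00)(65.00) + (3080.00)(137.00) = 523360.00 cm³
x_c = 510400.00 / 4640.00 = 110.00 cm
y_c = 523360.00 / 4640.00 = 112.79 cm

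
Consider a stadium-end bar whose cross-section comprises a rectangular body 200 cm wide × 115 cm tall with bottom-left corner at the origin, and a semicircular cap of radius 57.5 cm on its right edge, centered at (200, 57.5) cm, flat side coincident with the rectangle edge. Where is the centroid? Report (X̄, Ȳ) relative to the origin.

Part | A | x̄ᵢ | ȳᵢ | A·x̄ᵢ | A·ȳᵢ
rectangular body | 23000.00 | 100.00 | 57.50 | 2300000.00 | 1322500.00
semicircular end | 5193.45 | 224.40 | 57.50 | 1165428.65 | 298623.11
Σ | 28193.45 |  |  | 3465428.65 | 1621123.11
X̄ = 3465428.65 / 28193.45 = 122.92 cm
Ȳ = 1621123.11 / 28193.45 = 57.50 cm

X̄ = 122.92 cm, Ȳ = 57.50 cm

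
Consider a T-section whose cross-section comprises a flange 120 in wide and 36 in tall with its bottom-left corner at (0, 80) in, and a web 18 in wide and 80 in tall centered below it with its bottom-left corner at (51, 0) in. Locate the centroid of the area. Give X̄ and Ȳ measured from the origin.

web: A = 18 × 80 = 1440.00, centroid at (60.00, 40.00).
flange: A = 120 × 36 = 4320.00, centroid at (60.00, 98.00).
ΣA = 5760.00 in², ΣAX̄ = 345600.00 in³, ΣAȲ = 480960.00 in³.
X̄ = 345600.00/5760.00 = 60.00 in; Ȳ = 480960.00/5760.00 = 83.50 in.

X̄ = 60.00 in, Ȳ = 83.50 in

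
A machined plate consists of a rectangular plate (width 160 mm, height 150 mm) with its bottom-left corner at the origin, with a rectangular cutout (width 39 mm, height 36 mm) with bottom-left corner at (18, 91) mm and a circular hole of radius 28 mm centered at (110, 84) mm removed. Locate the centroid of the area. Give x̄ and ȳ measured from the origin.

plate: A = 160 × 150 = 24000.00, centroid at (80.00, 75.00).
hole 1: A = −(39 × 36) = -1404.00, centroid at (37.50, 109.00).
hole 2: A = −π·28² = -2463.01, centroid at (110.00, 84.00).
ΣA = 20132.99 mm², ΣAx̄ = 1596419.05 mm³, ΣAȳ = 1440071.27 mm³.
x̄ = 1596419.05/20132.99 = 79.29 mm; ȳ = 1440071.27/20132.99 = 71.53 mm.

x̄ = 79.29 mm, ȳ = 71.53 mm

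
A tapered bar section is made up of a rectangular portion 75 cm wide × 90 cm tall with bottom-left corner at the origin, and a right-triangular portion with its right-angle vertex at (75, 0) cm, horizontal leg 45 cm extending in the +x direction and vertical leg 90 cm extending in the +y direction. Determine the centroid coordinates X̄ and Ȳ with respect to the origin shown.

X̄ = 49.62 cm, Ȳ = 41.54 cm

Part | A | x̄ᵢ | ȳᵢ | A·x̄ᵢ | A·ȳᵢ
rectangular portion | 6750.00 | 37.50 | 45.00 | 253125.00 | 303750.00
triangular portion | 2025.00 | 90.00 | 30.00 | 182250.00 | 60750.00
Σ | 8775.00 |  |  | 435375.00 | 364500.00
X̄ = 435375.00 / 8775.00 = 49.62 cm
Ȳ = 364500.00 / 8775.00 = 41.54 cm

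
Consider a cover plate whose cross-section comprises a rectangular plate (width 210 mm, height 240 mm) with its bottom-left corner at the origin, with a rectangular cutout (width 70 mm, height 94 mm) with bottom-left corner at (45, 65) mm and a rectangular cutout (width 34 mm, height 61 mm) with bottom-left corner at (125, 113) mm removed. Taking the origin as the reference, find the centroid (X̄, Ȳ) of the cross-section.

X̄ = 107.10 mm, Ȳ = 120.09 mm

Part | A | x̄ᵢ | ȳᵢ | A·x̄ᵢ | A·ȳᵢ
plate | 50400.00 | 105.00 | 120.00 | 5292000.00 | 6048000.00
hole 1 | -6580.00 | 80.00 | 112.00 | -526400.00 | -736960.00
hole 2 | -2074.00 | 142.00 | 143.50 | -294508.00 | -297619.00
Σ | 41746.00 |  |  | 4471092.00 | 5013421.00
X̄ = 4471092.00 / 41746.00 = 107.10 mm
Ȳ = 5013421.00 / 41746.00 = 120.09 mm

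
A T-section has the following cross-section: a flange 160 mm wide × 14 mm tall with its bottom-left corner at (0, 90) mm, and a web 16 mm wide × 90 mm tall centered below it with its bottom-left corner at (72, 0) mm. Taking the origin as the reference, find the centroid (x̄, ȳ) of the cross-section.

x̄ = 80.00 mm, ȳ = 76.65 mm

web: A = 16 × 90 = 1440.00, centroid at (80.00, 45.00).
flange: A = 160 × 14 = 2240.00, centroid at (80.00, 97.00).
ΣA = 3680.00 mm²
ΣAx̄ = (1440.00)(80.00) + (2240.00)(80.00) = 294400.00 mm³
ΣAȳ = (1440.00)(45.00) + (2240.00)(97.00) = 282080.00 mm³
x̄ = 294400.00 / 3680.00 = 80.00 mm
ȳ = 282080.00 / 3680.00 = 76.65 mm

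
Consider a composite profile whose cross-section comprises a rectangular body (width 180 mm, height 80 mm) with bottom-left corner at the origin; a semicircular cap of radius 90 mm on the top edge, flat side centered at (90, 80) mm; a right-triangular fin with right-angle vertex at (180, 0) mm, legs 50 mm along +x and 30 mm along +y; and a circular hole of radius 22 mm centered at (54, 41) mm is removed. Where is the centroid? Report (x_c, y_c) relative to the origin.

Part | A | x̄ᵢ | ȳᵢ | A·x̄ᵢ | A·ȳᵢ
rectangular body | 14400.00 | 90.00 | 40.00 | 1296000.00 | 576000.00
semicircular top | 12723.45 | 90.00 | 118.20 | 1145110.52 | 1503876.02
triangular fin | 750.00 | 196.67 | 10.00 | 147500.00 | 7500.00
hole | -1520.53 | 54.00 | 41.00 | -82108.67 | -62341.76
Σ | 26352.92 |  |  | 2506501.86 | 2025034.26
x_c = 2506501.86 / 26352.92 = 95.11 mm
y_c = 2025034.26 / 26352.92 = 76.84 mm

x_c = 95.11 mm, y_c = 76.84 mm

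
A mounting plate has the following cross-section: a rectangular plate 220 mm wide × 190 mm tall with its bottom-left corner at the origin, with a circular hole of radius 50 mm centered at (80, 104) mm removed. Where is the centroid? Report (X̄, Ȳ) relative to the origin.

X̄ = 116.94 mm, Ȳ = 92.92 mm

Part | A | x̄ᵢ | ȳᵢ | A·x̄ᵢ | A·ȳᵢ
plate | 41800.00 | 110.00 | 95.00 | 4598000.00 | 3971000.00
hole | -7853.98 | 80.00 | 104.00 | -628318.53 | -816814.09
Σ | 33946.02 |  |  | 3969681.47 | 3154185.91
X̄ = 3969681.47 / 33946.02 = 116.94 mm
Ȳ = 3154185.91 / 33946.02 = 92.92 mm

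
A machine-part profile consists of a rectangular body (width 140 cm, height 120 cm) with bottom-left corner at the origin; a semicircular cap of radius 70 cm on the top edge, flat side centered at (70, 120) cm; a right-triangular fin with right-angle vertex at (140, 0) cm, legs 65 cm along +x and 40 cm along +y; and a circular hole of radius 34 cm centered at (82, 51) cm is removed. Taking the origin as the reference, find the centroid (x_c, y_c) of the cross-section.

rectangular body: A = 140 × 120 = 16800.00, centroid at (70.00, 60.00).
semicircular top: A = ½π·70² = 7696.90, centroid at (70.00, 149.71).
triangular fin: A = ½·65·40 = 1300.00, centroid at (161.67, 13.33).
hole: A = −π·34² = -3631.68, centroid at (82.00, 51.00).
ΣA = 22165.22 cm², ΣAx_c = 1627151.96 cm³, ΣAy_c = 1992412.50 cm³.
x_c = 1627151.96/22165.22 = 73.41 cm; y_c = 1992412.50/22165.22 = 89.89 cm.

x_c = 73.41 cm, y_c = 89.89 cm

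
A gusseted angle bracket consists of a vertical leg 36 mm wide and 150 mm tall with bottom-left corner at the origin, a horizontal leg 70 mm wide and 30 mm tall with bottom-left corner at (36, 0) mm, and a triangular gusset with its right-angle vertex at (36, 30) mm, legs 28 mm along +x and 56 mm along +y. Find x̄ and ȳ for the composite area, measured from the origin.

vertical leg: A = 36 × 150 = 5400.00, centroid at (18.00, 75.00).
horizontal leg: A = 70 × 30 = 2100.00, centroid at (71.00, 15.00).
gusset: A = ½·28·56 = 784.00, centroid at (45.33, 48.67).
ΣA = 8284.00 mm², ΣAx̄ = 281841.33 mm³, ΣAȳ = 474654.67 mm³.
x̄ = 281841.33/8284.00 = 34.02 mm; ȳ = 474654.67/8284.00 = 57.30 mm.

x̄ = 34.02 mm, ȳ = 57.30 mm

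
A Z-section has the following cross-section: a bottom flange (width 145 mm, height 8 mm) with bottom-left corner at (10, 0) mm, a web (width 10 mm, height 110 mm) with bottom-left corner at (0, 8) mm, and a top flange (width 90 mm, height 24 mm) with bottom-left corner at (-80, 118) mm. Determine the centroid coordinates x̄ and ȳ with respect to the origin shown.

x̄ = 5.79 mm, ȳ = 80.26 mm

bottom flange: A = 145 × 8 = 1160.00, centroid at (82.50, 4.00).
web: A = 10 × 110 = 1100.00, centroid at (5.00, 63.00).
top flange: A = 90 × 24 = 2160.00, centroid at (-35.00, 130.00).
ΣA = 4420.00 mm², ΣAx̄ = 25600.00 mm³, ΣAȳ = 354740.00 mm³.
x̄ = 25600.00/4420.00 = 5.79 mm; ȳ = 354740.00/4420.00 = 80.26 mm.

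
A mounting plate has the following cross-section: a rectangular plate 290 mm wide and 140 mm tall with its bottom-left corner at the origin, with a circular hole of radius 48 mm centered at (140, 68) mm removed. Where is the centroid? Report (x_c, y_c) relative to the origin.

x_c = 146.08 mm, y_c = 70.43 mm

plate: A = 290 × 140 = 40600.00, centroid at (145.00, 70.00).
hole: A = −π·48² = -7238.23, centroid at (140.00, 68.00).
ΣA = 33361.77 mm², ΣAx_c = 4873647.87 mm³, ΣAy_c = 2349800.40 mm³.
x_c = 4873647.87/33361.77 = 146.08 mm; y_c = 2349800.40/33361.77 = 70.43 mm.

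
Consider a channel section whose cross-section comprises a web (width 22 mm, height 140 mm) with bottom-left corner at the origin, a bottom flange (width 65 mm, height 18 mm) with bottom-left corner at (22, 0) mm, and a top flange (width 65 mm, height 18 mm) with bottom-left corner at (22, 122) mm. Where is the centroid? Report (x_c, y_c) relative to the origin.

web: A = 22 × 140 = 3080.00, centroid at (11.00, 70.00).
bottom flange: A = 65 × 18 = 1170.00, centroid at (54.50, 9.00).
top flange: A = 65 × 18 = 1170.00, centroid at (54.50, 131.00).
ΣA = 5420.00 mm², ΣAx_c = 161410.00 mm³, ΣAy_c = 379400.00 mm³.
x_c = 161410.00/5420.00 = 29.78 mm; y_c = 379400.00/5420.00 = 70.00 mm.

x_c = 29.78 mm, y_c = 70.00 mm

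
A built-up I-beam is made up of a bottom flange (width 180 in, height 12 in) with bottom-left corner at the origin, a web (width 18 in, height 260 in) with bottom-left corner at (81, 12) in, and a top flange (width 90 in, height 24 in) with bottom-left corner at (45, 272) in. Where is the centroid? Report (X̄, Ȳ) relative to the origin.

bottom flange: A = 180 × 12 = 2160.00, centroid at (90.00, 6.00).
web: A = 18 × 260 = 4680.00, centroid at (90.00, 142.00).
top flange: A = 90 × 24 = 2160.00, centroid at (90.00, 284.00).
ΣA = 9000.00 in², ΣAX̄ = 810000.00 in³, ΣAȲ = 1290960.00 in³.
X̄ = 810000.00/9000.00 = 90.00 in; Ȳ = 1290960.00/9000.00 = 143.44 in.

X̄ = 90.00 in, Ȳ = 143.44 in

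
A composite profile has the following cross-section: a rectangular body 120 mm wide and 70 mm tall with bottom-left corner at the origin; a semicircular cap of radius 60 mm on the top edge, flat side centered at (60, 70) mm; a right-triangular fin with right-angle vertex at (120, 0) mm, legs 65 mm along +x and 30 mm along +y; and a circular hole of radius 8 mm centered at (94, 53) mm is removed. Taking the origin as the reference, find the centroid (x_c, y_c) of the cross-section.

x_c = 64.91 mm, y_c = 56.17 mm

Part | A | x̄ᵢ | ȳᵢ | A·x̄ᵢ | A·ȳᵢ
rectangular body | 8400.00 | 60.00 | 35.00 | 504000.00 | 294000.00
semicircular top | 5654.87 | 60.00 | 95.46 | 339292.01 | 539840.67
triangular fin | 975.00 | 141.67 | 10.00 | 138125.00 | 9750.00
hole | -201.06 | 94.00 | 53.00 | -18899.82 | -10656.28
Σ | 14828.80 |  |  | 962517.19 | 832934.39
x_c = 962517.19 / 14828.80 = 64.91 mm
y_c = 832934.39 / 14828.80 = 56.17 mm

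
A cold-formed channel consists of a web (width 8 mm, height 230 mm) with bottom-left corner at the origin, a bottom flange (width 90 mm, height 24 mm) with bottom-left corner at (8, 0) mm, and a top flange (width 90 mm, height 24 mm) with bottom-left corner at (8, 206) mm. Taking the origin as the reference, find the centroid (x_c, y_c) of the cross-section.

web: A = 8 × 230 = 1840.00, centroid at (4.00, 115.00).
bottom flange: A = 90 × 24 = 2160.00, centroid at (53.00, 12.00).
top flange: A = 90 × 24 = 2160.00, centroid at (53.00, 218.00).
ΣA = 6160.00 mm², ΣAx_c = 236320.00 mm³, ΣAy_c = 708400.00 mm³.
x_c = 236320.00/6160.00 = 38.36 mm; y_c = 708400.00/6160.00 = 115.00 mm.

x_c = 38.36 mm, y_c = 115.00 mm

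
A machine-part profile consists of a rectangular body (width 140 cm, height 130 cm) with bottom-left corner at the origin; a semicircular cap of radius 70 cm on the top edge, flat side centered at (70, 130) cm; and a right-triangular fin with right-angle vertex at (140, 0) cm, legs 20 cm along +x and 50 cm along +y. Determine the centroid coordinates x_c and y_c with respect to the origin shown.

Part | A | x̄ᵢ | ȳᵢ | A·x̄ᵢ | A·ȳᵢ
rectangular body | 18200.00 | 70.00 | 65.00 | 1274000.00 | 1183000.00
semicircular top | 7696.90 | 70.00 | 159.71 | 538783.14 | 1229263.93
triangular fin | 500.00 | 146.67 | 16.67 | 73333.33 | 8333.33
Σ | 26396.90 |  |  | 1886116.47 | 2420597.26
x_c = 1886116.47 / 26396.90 = 71.45 cm
y_c = 2420597.26 / 26396.90 = 91.70 cm

x_c = 71.45 cm, y_c = 91.70 cm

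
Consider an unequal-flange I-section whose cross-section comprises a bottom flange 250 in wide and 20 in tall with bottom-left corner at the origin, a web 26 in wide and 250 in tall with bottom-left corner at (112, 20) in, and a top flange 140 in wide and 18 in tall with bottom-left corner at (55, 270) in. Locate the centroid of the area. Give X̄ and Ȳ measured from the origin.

X̄ = 125.00 in, Ȳ = 120.94 in

bottom flange: A = 250 × 20 = 5000.00, centroid at (125.00, 10.00).
web: A = 26 × 250 = 6500.00, centroid at (125.00, 145.00).
top flange: A = 140 × 18 = 2520.00, centroid at (125.00, 279.00).
ΣA = 14020.00 in², ΣAX̄ = 1752500.00 in³, ΣAȲ = 1695580.00 in³.
X̄ = 1752500.00/14020.00 = 125.00 in; Ȳ = 1695580.00/14020.00 = 120.94 in.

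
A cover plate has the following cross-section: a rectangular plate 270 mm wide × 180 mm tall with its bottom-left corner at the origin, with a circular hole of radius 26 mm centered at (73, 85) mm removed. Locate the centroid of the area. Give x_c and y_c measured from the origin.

plate: A = 270 × 180 = 48600.00, centroid at (135.00, 90.00).
hole: A = −π·26² = -2123.72, centroid at (73.00, 85.00).
ΣA = 46476.28 mm²
ΣAx_c = (48600.00)(135.00) + (-2123.72)(73.00) = 6405968.69 mm³
ΣAy_c = (48600.00)(90.00) + (-2123.72)(85.00) = 4193484.09 mm³
x_c = 6405968.69 / 46476.28 = 137.83 mm
y_c = 4193484.09 / 46476.28 = 90.23 mm

x_c = 137.83 mm, y_c = 90.23 mm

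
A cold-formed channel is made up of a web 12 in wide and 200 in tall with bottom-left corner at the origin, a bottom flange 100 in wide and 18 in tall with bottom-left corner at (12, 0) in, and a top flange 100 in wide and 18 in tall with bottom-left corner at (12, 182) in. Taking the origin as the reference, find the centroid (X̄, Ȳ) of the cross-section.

X̄ = 39.60 in, Ȳ = 100.00 in

web: A = 12 × 200 = 2400.00, centroid at (6.00, 100.00).
bottom flange: A = 100 × 18 = 1800.00, centroid at (62.00, 9.00).
top flange: A = 100 × 18 = 1800.00, centroid at (62.00, 191.00).
ΣA = 6000.00 in², ΣAX̄ = 237600.00 in³, ΣAȲ = 600000.00 in³.
X̄ = 237600.00/6000.00 = 39.60 in; Ȳ = 600000.00/6000.00 = 100.00 in.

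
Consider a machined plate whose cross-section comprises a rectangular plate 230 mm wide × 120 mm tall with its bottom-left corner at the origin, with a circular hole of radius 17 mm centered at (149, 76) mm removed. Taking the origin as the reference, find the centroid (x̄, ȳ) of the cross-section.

x̄ = 113.84 mm, ȳ = 59.46 mm

Part | A | x̄ᵢ | ȳᵢ | A·x̄ᵢ | A·ȳᵢ
plate | 27600.00 | 115.00 | 60.00 | 3174000.00 | 1656000.00
hole | -907.92 | 149.00 | 76.00 | -135280.12 | -69001.94
Σ | 26692.08 |  |  | 3038719.88 | 1586998.06
x̄ = 3038719.88 / 26692.08 = 113.84 mm
ȳ = 1586998.06 / 26692.08 = 59.46 mm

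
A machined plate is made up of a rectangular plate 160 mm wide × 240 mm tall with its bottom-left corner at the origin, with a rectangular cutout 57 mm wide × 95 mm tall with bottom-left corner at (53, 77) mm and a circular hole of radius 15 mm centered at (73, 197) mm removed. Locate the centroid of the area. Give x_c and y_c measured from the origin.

x_c = 79.90 mm, y_c = 117.56 mm

plate: A = 160 × 240 = 38400.00, centroid at (80.00, 120.00).
hole 1: A = −(57 × 95) = -5415.00, centroid at (81.50, 124.50).
hole 2: A = −π·15² = -706.86, centroid at (73.00, 197.00).
ΣA = 32278.14 mm²
ΣAx_c = (38400.00)(80.00) + (-5415.00)(81.50) + (-706.86)(73.00) = 2579076.84 mm³
ΣAy_c = (38400.00)(120.00) + (-5415.00)(124.50) + (-706.86)(197.00) = 3794581.41 mm³
x_c = 2579076.84 / 32278.14 = 79.90 mm
y_c = 3794581.41 / 32278.14 = 117.56 mm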